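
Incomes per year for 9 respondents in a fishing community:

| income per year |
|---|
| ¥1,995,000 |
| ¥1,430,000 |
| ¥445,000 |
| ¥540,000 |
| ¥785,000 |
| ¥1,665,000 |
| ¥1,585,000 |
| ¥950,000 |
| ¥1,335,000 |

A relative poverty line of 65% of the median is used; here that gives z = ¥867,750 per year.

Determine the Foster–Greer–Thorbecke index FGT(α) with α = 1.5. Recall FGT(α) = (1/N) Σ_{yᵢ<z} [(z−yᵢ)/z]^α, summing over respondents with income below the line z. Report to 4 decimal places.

0.0668

Below the line: ¥445,000, ¥540,000, ¥785,000 (q = 3 of N = 9).
Gap ratios (z−y)/z: (867750−445000)/867750 = 0.4872; (867750−540000)/867750 = 0.3777; (867750−785000)/867750 = 0.0954.
Raised to α = 1.5: 0.34004; 0.23213; 0.02945.
Sum = 0.601616; FGT(1.5) = 0.601616 / 9 = 0.0668.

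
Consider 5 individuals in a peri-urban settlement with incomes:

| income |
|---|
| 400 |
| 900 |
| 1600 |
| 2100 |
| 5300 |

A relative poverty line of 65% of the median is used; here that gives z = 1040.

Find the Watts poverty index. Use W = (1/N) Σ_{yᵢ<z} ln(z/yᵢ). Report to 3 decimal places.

Poor units: 400, 900 (q = 2 of N = 5).
Log shortfalls: ln(1040/400) = 0.9555; ln(1040/900) = 0.1446.
W = 1.100093 / 5 = 0.220.

0.220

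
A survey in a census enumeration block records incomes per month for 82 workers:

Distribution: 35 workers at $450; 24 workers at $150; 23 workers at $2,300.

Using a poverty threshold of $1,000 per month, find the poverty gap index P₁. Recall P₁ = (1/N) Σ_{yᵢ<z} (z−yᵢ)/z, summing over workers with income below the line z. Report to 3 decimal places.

Below the line: 24×$150, 35×$450 (q = 59 of N = 82).
Shortfall ratios: (1000−150)/1000 = 0.8500 (×24); (1000−450)/1000 = 0.5500 (×35).
Σ = 39.650000. Dividing by the full population N = 82 gives P₁ = 0.484.

0.484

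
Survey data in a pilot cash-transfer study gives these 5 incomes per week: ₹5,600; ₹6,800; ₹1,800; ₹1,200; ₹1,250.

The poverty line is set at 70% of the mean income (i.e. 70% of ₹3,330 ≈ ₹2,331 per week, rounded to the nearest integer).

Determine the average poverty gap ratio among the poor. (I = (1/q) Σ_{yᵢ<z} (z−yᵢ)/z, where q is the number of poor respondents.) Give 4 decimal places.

0.3922

Below the line: ₹1,200, ₹1,250, ₹1,800 (q = 3 of N = 5).
Shortfall ratios (z−y)/z: 0.4852, 0.4637, 0.2278; sum = 1.176748.
The income-gap ratio divides by q (the poor only): 1.176748 / 3 = 0.3922.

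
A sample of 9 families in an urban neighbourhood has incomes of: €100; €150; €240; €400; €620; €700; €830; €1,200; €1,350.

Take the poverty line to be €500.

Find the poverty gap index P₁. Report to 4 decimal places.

0.2467

Poor units: €100, €150, €240, €400 (q = 4 of N = 9).
Shortfall ratios: (500−100)/500 = 0.8000; (500−150)/500 = 0.7000; (500−240)/500 = 0.5200; (500−400)/500 = 0.2000.
Σ = 2.220000. Dividing by the full population N = 9 gives P₁ = 0.2467.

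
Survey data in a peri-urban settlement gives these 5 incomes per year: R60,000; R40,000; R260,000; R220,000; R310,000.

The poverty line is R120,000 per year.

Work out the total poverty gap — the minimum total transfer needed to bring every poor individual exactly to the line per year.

Poor units: R40,000, R60,000 (q = 2 of N = 5).
Individual gaps: 120000−40000 = 80000; 120000−60000 = 60000.
Aggregate gap = R140,000.

R140,000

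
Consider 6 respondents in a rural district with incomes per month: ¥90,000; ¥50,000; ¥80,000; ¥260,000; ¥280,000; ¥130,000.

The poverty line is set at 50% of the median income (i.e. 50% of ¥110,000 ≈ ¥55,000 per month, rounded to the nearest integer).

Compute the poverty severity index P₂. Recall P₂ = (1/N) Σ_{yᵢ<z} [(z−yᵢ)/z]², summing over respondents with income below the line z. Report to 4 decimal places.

Below z: ¥50,000 (q = 1 of N = 6).
Relative gaps: (55000−50000)/55000 = 0.0909.
Squared: 0.0083.
Sum = 0.008264; P₂ = 0.008264 / 6 = 0.0014.

0.0014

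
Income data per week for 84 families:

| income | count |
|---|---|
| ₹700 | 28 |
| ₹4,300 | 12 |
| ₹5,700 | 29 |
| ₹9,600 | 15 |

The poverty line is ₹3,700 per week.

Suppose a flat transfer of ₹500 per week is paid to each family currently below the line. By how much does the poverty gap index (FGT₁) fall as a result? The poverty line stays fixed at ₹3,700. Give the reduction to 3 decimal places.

0.045

Before: below the line — 28×₹700; poverty gap index (FGT₁) = 0.27027.
After the ₹500 transfer: below the line — 28×₹1,200; poverty gap index (FGT₁) = 0.22523.
Reduction = 0.27027 − 0.22523 = 0.045.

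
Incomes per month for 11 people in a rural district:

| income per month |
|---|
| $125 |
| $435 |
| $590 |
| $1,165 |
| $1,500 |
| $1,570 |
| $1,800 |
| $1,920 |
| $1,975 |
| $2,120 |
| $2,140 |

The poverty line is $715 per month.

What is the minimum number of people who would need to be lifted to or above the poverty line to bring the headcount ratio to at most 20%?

Currently q = 3 of N = 11 are below the line (H = 0.273).
A headcount ratio of at most 20% allows at most ⌊0.20 × 11⌋ = 2 poor people.
So at least 3 − 2 = 1 must be lifted.

1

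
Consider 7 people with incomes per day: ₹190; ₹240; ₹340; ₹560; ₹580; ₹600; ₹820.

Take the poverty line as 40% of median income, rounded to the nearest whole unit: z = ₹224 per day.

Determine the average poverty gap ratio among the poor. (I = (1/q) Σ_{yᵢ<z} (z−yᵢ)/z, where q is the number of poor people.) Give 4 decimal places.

0.1518

Poor units: ₹190 (q = 1 of N = 7).
Shortfall ratios (z−y)/z: 0.1518; sum = 0.151786.
I averages over the q = 1 poor units only: 0.151786 / 1 = 0.1518.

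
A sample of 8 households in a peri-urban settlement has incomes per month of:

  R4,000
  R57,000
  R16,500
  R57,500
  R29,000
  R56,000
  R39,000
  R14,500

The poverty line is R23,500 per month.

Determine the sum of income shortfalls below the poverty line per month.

Poor units: R4,000, R14,500, R16,500 (q = 3 of N = 8).
Individual gaps: 23500−4000 = 19500; 23500−14500 = 9000; 23500−16500 = 7000.
Aggregate gap = R35,500.

R35,500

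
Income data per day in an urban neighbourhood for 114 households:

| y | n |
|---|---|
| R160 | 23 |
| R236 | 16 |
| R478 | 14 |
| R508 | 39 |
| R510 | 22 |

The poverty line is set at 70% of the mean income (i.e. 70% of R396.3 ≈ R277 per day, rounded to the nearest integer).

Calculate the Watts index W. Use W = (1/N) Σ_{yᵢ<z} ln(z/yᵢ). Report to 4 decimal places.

0.1332

Incomes under z: 23×R160, 16×R236 (q = 39 of N = 114).
ln(z/y) terms: ln(277/160) = 0.5488 (×23); ln(277/236) = 0.1602 (×16).
W = 15.186376 / 114 = 0.1332.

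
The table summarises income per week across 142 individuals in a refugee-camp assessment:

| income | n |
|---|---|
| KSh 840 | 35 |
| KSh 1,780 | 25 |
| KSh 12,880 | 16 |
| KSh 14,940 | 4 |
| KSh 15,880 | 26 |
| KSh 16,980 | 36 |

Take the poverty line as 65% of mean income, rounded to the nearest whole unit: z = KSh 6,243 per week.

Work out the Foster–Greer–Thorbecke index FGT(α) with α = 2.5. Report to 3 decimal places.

0.248

Below z: 35×KSh 840, 25×KSh 1,780 (q = 60 of N = 142).
Normalized shortfalls: (6243−840)/6243 = 0.8654 (×35); (6243−1780)/6243 = 0.7149 (×25).
Raised to α = 2.5: 0.69679 (×35); 0.43210 (×25).
Sum = 35.190262; FGT(2.5) = 35.190262 / 142 = 0.248.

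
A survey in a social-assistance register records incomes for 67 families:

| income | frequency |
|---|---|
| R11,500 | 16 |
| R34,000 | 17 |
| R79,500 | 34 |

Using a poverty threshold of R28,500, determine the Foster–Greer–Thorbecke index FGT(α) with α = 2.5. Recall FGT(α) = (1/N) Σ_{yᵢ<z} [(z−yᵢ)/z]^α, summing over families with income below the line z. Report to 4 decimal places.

0.0656

Poor units: 16×R11,500 (q = 16 of N = 67).
Gap ratios (z−y)/z: (28500−11500)/28500 = 0.5965 (×16).
Raised to α = 2.5: 0.27480 (×16).
Sum = 4.396733; FGT(2.5) = 4.396733 / 67 = 0.0656.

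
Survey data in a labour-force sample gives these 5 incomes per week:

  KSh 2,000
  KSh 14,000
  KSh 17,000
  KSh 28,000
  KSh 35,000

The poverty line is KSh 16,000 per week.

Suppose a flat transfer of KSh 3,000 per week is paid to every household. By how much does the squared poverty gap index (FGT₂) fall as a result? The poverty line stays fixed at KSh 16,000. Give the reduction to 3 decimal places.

Before: below the line — KSh 2,000, KSh 14,000; squared poverty gap index (FGT₂) = 0.15625.
After the KSh 3,000 transfer: below the line — KSh 5,000; squared poverty gap index (FGT₂) = 0.09453.
Reduction = 0.15625 − 0.09453 = 0.062.

0.062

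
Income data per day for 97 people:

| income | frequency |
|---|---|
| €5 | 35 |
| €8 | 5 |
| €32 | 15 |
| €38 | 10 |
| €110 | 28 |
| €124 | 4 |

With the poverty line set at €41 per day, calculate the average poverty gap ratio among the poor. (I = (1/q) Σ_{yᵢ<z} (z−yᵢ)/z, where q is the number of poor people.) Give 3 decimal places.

Poor units: 35×€5, 5×€8, 15×€32, 10×€38 (q = 65 of N = 97).
Shortfall ratios (z−y)/z: 0.8780 (×35), 0.8049 (×5), 0.2195 (×15), 0.0732 (×10); sum = 38.780488.
I averages over the q = 65 poor units only: 38.780488 / 65 = 0.597.

0.597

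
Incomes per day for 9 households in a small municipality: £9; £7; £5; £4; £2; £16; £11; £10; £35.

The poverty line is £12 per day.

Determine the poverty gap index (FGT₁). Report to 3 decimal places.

0.333

Below the line: £2, £4, £5, £7, £9, £10, £11 (q = 7 of N = 9).
Normalized shortfalls: (12−2)/12 = 0.8333; (12−4)/12 = 0.6667; (12−5)/12 = 0.5833; (12−7)/12 = 0.4167; (12−9)/12 = 0.2500; (12−10)/12 = 0.1667; (12−11)/12 = 0.0833.
Sum of shortfalls = 3.000000; P₁ averages over all N: 3.000000 / 9 = 0.333.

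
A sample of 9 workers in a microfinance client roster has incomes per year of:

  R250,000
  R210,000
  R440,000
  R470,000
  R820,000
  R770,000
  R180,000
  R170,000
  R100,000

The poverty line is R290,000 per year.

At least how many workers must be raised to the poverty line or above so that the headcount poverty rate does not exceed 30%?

3

Currently q = 5 of N = 9 are below the line (H = 0.556).
A headcount ratio of at most 30% allows at most ⌊0.30 × 9⌋ = 2 poor workers.
So at least 5 − 2 = 3 must be lifted.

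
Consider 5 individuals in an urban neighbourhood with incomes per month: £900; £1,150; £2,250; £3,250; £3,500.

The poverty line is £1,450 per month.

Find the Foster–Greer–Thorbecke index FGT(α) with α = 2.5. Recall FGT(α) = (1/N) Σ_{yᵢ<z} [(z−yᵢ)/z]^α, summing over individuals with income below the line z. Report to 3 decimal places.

Poor units: £900, £1,150 (q = 2 of N = 5).
Relative gaps: (1450−900)/1450 = 0.3793; (1450−1150)/1450 = 0.2069.
Raised to α = 2.5: 0.08861; 0.01947.
Sum = 0.108082; FGT(2.5) = 0.108082 / 5 = 0.022.

0.022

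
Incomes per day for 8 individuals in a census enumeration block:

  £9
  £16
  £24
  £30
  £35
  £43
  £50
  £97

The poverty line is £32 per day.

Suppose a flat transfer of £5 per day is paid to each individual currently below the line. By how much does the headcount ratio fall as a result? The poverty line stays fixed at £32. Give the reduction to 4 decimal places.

0.1250

Before: below the line — £9, £16, £24, £30; headcount ratio = 0.500000.
After the £5 transfer: below the line — £14, £21, £29; headcount ratio = 0.375000.
Reduction = 0.500000 − 0.375000 = 0.1250.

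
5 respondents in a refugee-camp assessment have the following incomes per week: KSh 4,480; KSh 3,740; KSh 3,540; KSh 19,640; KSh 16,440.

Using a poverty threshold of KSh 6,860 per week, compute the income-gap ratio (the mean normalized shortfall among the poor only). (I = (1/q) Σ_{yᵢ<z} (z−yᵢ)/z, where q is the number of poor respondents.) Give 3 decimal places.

Below z: KSh 3,540, KSh 3,740, KSh 4,480 (q = 3 of N = 5).
Shortfall ratios (z−y)/z: 0.4840, 0.4548, 0.3469; sum = 1.285714.
The income-gap ratio divides by q (the poor only): 1.285714 / 3 = 0.429.

0.429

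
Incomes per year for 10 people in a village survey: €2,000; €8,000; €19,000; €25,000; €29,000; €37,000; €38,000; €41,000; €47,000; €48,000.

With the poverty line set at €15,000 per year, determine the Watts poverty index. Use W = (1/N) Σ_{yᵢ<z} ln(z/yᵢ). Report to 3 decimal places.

0.264

Below z: €2,000, €8,000 (q = 2 of N = 10).
Log shortfalls: ln(15000/2000) = 2.0149; ln(15000/8000) = 0.6286.
W = 2.643512 / 10 = 0.264.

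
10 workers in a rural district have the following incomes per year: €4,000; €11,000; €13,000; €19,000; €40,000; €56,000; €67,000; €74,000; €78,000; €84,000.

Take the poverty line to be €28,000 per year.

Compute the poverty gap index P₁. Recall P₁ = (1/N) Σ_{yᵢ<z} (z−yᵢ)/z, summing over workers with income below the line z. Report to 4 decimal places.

Below z: €4,000, €11,000, €13,000, €19,000 (q = 4 of N = 10).
Normalized shortfalls: (28000−4000)/28000 = 0.8571; (28000−11000)/28000 = 0.6071; (28000−13000)/28000 = 0.5357; (28000−19000)/28000 = 0.3214.
Sum of shortfalls = 2.321429; P₁ averages over all N: 2.321429 / 10 = 0.2321.

0.2321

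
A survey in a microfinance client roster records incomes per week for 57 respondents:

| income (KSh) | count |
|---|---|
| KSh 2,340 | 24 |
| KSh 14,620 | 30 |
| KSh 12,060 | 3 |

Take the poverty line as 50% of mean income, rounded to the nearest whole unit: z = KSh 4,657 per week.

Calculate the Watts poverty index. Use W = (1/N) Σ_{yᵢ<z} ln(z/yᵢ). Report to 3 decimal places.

Incomes under z: 24×KSh 2,340 (q = 24 of N = 57).
Log shortfalls: ln(4657/2340) = 0.6882 (×24).
W = 16.517293 / 57 = 0.290.

0.290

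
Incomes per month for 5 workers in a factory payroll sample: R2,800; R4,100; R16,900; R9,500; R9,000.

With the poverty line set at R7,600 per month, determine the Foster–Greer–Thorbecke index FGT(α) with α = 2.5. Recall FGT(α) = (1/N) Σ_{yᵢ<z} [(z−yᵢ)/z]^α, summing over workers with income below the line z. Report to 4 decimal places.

Below the line: R2,800, R4,100 (q = 2 of N = 5).
Gap ratios (z−y)/z: (7600−2800)/7600 = 0.6316; (7600−4100)/7600 = 0.4605.
Raised to α = 2.5: 0.31701; 0.14392.
Sum = 0.460932; FGT(2.5) = 0.460932 / 5 = 0.0922.

0.0922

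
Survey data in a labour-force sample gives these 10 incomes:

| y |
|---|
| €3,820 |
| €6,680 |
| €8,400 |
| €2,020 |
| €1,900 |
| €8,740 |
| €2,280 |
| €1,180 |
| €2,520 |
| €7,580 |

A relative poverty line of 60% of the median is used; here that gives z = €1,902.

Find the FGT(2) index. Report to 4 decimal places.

Below z: €1,180, €1,900 (q = 2 of N = 10).
Shortfall ratios: (1902−1180)/1902 = 0.3796; (1902−1900)/1902 = 0.0011.
Squared: 0.1441; 0.0000.
Sum = 0.144098; P₂ = 0.144098 / 10 = 0.0144.

0.0144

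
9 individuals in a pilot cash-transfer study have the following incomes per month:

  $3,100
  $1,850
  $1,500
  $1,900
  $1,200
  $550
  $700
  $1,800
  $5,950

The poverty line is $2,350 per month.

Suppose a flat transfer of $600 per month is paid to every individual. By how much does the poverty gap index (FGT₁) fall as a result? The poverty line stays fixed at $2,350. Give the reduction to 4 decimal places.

Before: below the line — $550, $700, $1,200, $1,500, $1,800, $1,850, $1,900; poverty gap index (FGT₁) = 0.328605.
After the $600 transfer: below the line — $1,150, $1,300, $1,800, $2,100; poverty gap index (FGT₁) = 0.144208.
Reduction = 0.328605 − 0.144208 = 0.1844.

0.1844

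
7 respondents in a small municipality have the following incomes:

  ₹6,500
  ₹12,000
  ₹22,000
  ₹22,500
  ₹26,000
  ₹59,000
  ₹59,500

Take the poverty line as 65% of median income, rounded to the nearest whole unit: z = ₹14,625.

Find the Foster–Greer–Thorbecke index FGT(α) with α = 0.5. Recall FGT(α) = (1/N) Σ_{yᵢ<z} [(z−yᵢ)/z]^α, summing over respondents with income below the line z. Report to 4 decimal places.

0.1670

Below z: ₹6,500, ₹12,000 (q = 2 of N = 7).
Normalized shortfalls: (14625−6500)/14625 = 0.5556; (14625−12000)/14625 = 0.1795.
Raised to α = 0.5: 0.74536; 0.42366.
Sum = 1.169015; FGT(0.5) = 1.169015 / 7 = 0.1670.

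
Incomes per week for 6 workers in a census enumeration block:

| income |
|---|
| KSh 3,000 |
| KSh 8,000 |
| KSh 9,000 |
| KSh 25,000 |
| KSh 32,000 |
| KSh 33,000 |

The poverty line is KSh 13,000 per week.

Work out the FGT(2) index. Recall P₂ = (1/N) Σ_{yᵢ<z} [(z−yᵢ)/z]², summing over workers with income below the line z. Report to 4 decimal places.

0.1391

Below z: KSh 3,000, KSh 8,000, KSh 9,000 (q = 3 of N = 6).
Normalized shortfalls: (13000−3000)/13000 = 0.7692; (13000−8000)/13000 = 0.3846; (13000−9000)/13000 = 0.3077.
Squared: 0.5917; 0.1479; 0.0947.
Sum = 0.834320; P₂ = 0.834320 / 6 = 0.1391.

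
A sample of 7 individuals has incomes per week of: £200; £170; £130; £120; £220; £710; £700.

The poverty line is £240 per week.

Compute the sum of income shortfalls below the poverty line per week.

Below z: £120, £130, £170, £200, £220 (q = 5 of N = 7).
Individual gaps: 240−120 = 120; 240−130 = 110; 240−170 = 70; 240−200 = 40; 240−220 = 20.
Aggregate gap = £360.

£360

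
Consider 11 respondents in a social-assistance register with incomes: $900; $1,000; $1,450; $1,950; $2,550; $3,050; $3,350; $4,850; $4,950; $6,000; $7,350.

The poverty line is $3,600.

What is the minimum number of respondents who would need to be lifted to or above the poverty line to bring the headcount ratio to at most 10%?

6

Currently q = 7 of N = 11 are below the line (H = 0.636).
A headcount ratio of at most 10% allows at most ⌊0.10 × 11⌋ = 1 poor respondents.
So at least 7 − 1 = 6 must be lifted.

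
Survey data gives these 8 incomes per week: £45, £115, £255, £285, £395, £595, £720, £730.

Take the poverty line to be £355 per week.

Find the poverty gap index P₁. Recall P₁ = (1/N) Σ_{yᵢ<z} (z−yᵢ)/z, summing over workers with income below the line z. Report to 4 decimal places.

0.2535

Below z: £45, £115, £255, £285 (q = 4 of N = 8).
Gap ratios (z−y)/z: (355−45)/355 = 0.8732; (355−115)/355 = 0.6761; (355−255)/355 = 0.2817; (355−285)/355 = 0.1972.
Σ = 2.028169. Dividing by the full population N = 8 gives P₁ = 0.2535.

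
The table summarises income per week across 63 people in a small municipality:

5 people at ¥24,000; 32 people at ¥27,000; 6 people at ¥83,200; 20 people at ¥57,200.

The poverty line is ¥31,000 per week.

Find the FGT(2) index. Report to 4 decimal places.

0.0125

Below z: 5×¥24,000, 32×¥27,000 (q = 37 of N = 63).
Normalized shortfalls: (31000−24000)/31000 = 0.2258 (×5); (31000−27000)/31000 = 0.1290 (×32).
Squared: 0.0510 (×5); 0.0166 (×32).
Sum = 0.787721; P₂ = 0.787721 / 63 = 0.0125.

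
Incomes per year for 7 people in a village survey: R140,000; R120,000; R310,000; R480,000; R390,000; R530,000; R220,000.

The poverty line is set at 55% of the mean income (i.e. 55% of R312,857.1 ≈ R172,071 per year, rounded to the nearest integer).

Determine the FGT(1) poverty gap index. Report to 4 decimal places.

Below the line: R120,000, R140,000 (q = 2 of N = 7).
Gap ratios (z−y)/z: (172071−120000)/172071 = 0.3026; (172071−140000)/172071 = 0.1864.
Sum of shortfalls = 0.488996; P₁ averages over all N: 0.488996 / 7 = 0.0699.

0.0699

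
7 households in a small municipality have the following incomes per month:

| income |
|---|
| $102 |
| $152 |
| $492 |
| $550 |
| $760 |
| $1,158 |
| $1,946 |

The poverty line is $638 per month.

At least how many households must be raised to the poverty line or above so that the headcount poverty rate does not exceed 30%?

2

4 of the 7 households are poor, so H = 4/7 = 0.571.
A headcount ratio of at most 30% allows at most ⌊0.30 × 7⌋ = 2 poor households.
So at least 4 − 2 = 2 must be lifted.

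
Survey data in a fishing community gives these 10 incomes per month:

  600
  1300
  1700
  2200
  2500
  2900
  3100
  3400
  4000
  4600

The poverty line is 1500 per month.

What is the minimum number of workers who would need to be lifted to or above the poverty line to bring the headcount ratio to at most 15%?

Currently q = 2 of N = 10 are below the line (H = 0.200).
A headcount ratio of at most 15% allows at most ⌊0.15 × 10⌋ = 1 poor workers.
So at least 2 − 1 = 1 must be lifted.

1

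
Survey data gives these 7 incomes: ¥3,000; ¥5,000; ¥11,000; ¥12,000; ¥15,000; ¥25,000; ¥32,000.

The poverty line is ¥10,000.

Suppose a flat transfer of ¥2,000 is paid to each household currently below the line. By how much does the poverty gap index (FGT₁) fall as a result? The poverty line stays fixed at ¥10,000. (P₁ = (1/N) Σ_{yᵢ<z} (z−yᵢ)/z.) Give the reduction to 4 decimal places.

Before: below the line — ¥3,000, ¥5,000; poverty gap index (FGT₁) = 0.171429.
After the ¥2,000 transfer: below the line — ¥5,000, ¥7,000; poverty gap index (FGT₁) = 0.114286.
Reduction = 0.171429 − 0.114286 = 0.0571.

0.0571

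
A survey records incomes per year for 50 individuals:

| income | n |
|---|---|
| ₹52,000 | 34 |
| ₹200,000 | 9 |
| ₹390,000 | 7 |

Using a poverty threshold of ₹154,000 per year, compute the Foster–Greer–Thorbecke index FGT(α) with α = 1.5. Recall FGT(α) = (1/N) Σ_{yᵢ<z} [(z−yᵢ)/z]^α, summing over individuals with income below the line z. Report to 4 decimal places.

Poor units: 34×₹52,000 (q = 34 of N = 50).
Gap ratios (z−y)/z: (154000−52000)/154000 = 0.6623 (×34).
Raised to α = 1.5: 0.53904 (×34).
Sum = 18.327283; FGT(1.5) = 18.327283 / 50 = 0.3665.

0.3665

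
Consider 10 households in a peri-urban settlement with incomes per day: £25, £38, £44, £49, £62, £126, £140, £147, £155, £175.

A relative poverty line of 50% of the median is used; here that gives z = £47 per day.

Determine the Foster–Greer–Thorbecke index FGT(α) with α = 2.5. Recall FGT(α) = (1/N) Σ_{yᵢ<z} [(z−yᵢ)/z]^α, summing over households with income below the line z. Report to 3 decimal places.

Below the line: £25, £38, £44 (q = 3 of N = 10).
Normalized shortfalls: (47−25)/47 = 0.4681; (47−38)/47 = 0.1915; (47−44)/47 = 0.0638.
Raised to α = 2.5: 0.14990; 0.01605; 0.00103.
Sum = 0.166979; FGT(2.5) = 0.166979 / 10 = 0.017.

0.017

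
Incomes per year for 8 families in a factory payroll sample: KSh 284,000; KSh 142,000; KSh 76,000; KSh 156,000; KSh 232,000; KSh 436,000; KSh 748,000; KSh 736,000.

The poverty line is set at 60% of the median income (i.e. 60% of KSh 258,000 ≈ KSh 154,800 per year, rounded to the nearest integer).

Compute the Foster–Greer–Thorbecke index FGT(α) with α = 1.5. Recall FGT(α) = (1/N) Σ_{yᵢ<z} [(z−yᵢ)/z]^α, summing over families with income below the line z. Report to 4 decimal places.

Poor units: KSh 76,000, KSh 142,000 (q = 2 of N = 8).
Relative gaps: (154800−76000)/154800 = 0.5090; (154800−142000)/154800 = 0.0827.
Raised to α = 1.5: 0.36319; 0.02378.
Sum = 0.386966; FGT(1.5) = 0.386966 / 8 = 0.0484.

0.0484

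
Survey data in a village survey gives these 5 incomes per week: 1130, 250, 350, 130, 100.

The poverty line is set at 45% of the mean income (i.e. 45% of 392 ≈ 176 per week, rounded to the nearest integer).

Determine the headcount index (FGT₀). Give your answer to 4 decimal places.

0.4000

2 of the 5 households have income below 176.
H = 2/5 = 0.4000.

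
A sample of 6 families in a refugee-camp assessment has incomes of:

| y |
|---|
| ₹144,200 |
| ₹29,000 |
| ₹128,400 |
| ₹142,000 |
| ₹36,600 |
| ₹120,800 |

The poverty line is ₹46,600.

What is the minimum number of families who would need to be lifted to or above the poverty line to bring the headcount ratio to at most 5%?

2

Currently q = 2 of N = 6 are below the line (H = 0.333).
A headcount ratio of at most 5% allows at most ⌊0.05 × 6⌋ = 0 poor families.
So at least 2 − 0 = 2 must be lifted.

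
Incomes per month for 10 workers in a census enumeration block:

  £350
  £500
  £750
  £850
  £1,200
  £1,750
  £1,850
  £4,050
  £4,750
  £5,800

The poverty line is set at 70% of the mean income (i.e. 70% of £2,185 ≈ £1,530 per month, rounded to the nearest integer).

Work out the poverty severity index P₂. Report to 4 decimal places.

0.1552

Poor units: £350, £500, £750, £850, £1,200 (q = 5 of N = 10).
Gap ratios (z−y)/z: (1530−350)/1530 = 0.7712; (1530−500)/1530 = 0.6732; (1530−750)/1530 = 0.5098; (1530−850)/1530 = 0.4444; (1530−1200)/1530 = 0.2157.
Squared: 0.5948; 0.4532; 0.2599; 0.1975; 0.0465.
Sum = 1.551967; P₂ = 1.551967 / 10 = 0.1552.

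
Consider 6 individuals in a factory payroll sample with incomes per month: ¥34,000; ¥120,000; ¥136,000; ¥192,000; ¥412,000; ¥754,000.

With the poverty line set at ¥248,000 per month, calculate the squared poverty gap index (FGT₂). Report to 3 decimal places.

Below z: ¥34,000, ¥120,000, ¥136,000, ¥192,000 (q = 4 of N = 6).
Shortfall ratios: (248000−34000)/248000 = 0.8629; (248000−120000)/248000 = 0.5161; (248000−136000)/248000 = 0.4516; (248000−192000)/248000 = 0.2258.
Squared: 0.7446; 0.2664; 0.2040; 0.0510.
Sum = 1.265934; P₂ = 1.265934 / 6 = 0.211.

0.211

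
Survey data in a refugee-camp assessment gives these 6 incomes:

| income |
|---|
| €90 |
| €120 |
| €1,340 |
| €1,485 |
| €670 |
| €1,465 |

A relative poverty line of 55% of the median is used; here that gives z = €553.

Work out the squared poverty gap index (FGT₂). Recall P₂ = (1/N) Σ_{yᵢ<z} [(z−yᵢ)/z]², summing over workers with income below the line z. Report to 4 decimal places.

Poor units: €90, €120 (q = 2 of N = 6).
Relative gaps: (553−90)/553 = 0.8373; (553−120)/553 = 0.7830.
Squared: 0.7010; 0.6131.
Sum = 1.314082; P₂ = 1.314082 / 6 = 0.2190.

0.2190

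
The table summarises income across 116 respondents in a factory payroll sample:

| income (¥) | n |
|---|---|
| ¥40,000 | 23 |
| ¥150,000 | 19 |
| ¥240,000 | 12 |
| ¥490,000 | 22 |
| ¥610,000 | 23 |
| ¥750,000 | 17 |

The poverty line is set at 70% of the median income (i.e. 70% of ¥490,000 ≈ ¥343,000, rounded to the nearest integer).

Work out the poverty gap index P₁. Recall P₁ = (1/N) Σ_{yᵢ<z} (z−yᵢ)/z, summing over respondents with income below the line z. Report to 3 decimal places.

Below z: 23×¥40,000, 19×¥150,000, 12×¥240,000 (q = 54 of N = 116).
Normalized shortfalls: (343000−40000)/343000 = 0.8834 (×23); (343000−150000)/343000 = 0.5627 (×19); (343000−240000)/343000 = 0.3003 (×12).
Sum of shortfalls = 34.612245; P₁ averages over all N: 34.612245 / 116 = 0.298.

0.298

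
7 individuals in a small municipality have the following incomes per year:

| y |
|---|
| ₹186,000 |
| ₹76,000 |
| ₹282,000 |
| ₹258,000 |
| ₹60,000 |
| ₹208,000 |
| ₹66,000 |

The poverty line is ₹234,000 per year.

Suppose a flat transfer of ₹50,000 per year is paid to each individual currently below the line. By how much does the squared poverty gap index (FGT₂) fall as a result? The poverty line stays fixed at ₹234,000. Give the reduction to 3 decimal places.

0.119

Before: below the line — ₹60,000, ₹66,000, ₹76,000, ₹186,000, ₹208,000; squared poverty gap index (FGT₂) = 0.22553.
After the ₹50,000 transfer: below the line — ₹110,000, ₹116,000, ₹126,000; squared poverty gap index (FGT₂) = 0.10687.
Reduction = 0.22553 − 0.10687 = 0.119.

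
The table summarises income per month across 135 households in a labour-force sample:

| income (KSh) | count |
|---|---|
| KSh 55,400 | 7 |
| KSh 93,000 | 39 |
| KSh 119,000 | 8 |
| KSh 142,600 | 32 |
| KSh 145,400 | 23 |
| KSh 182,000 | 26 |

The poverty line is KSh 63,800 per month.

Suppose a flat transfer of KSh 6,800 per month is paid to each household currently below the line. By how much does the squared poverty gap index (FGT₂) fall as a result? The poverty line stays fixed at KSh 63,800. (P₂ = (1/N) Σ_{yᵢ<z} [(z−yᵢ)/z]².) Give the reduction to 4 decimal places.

0.0009

Before: below the line — 7×KSh 55,400; squared poverty gap index (FGT₂) = 0.000899.
After the KSh 6,800 transfer: below the line — 7×KSh 62,200; squared poverty gap index (FGT₂) = 0.000033.
Reduction = 0.000899 − 0.000033 = 0.0009.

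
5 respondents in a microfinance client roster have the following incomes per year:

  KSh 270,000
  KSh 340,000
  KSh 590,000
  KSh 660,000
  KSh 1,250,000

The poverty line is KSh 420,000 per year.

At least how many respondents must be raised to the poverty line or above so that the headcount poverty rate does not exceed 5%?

2

Currently q = 2 of N = 5 are below the line (H = 0.400).
A headcount ratio of at most 5% allows at most ⌊0.05 × 5⌋ = 0 poor respondents.
So at least 2 − 0 = 2 must be lifted.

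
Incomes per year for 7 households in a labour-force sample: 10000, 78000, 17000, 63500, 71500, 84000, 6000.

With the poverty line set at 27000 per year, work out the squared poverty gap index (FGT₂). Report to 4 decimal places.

Incomes under z: 6000, 10000, 17000 (q = 3 of N = 7).
Gap ratios (z−y)/z: (27000−6000)/27000 = 0.7778; (27000−10000)/27000 = 0.6296; (27000−17000)/27000 = 0.3704.
Squared: 0.6049; 0.3964; 0.1372.
Sum = 1.138546; P₂ = 1.138546 / 7 = 0.1626.

0.1626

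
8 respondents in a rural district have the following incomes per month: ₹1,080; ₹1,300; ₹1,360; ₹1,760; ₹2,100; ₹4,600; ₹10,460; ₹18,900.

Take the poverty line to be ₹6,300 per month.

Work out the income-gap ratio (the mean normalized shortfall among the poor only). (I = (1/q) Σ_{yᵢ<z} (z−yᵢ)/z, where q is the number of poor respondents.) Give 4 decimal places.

0.6772

Below z: ₹1,080, ₹1,300, ₹1,360, ₹1,760, ₹2,100, ₹4,600 (q = 6 of N = 8).
Shortfall ratios (z−y)/z: 0.8286, 0.7937, 0.7841, 0.7206, 0.6667, 0.2698; sum = 4.063492.
I averages over the q = 6 poor units only: 4.063492 / 6 = 0.6772.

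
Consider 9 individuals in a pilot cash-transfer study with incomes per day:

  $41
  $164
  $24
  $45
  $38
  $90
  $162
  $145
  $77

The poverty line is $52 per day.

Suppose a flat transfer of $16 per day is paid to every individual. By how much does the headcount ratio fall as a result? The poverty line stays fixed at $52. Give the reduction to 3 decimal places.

Before: below the line — $24, $38, $41, $45; headcount ratio = 0.44444.
After the $16 transfer: below the line — $40; headcount ratio = 0.11111.
Reduction = 0.44444 − 0.11111 = 0.333.

0.333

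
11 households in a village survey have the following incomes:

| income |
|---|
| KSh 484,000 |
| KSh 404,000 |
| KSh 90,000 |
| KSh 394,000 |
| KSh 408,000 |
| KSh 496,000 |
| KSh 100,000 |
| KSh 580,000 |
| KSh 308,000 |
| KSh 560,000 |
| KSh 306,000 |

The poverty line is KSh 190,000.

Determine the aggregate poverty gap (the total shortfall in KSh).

KSh 190,000

Below the line: KSh 90,000, KSh 100,000 (q = 2 of N = 11).
Individual gaps: 190000−90000 = 100000; 190000−100000 = 90000.
Aggregate gap = KSh 190,000.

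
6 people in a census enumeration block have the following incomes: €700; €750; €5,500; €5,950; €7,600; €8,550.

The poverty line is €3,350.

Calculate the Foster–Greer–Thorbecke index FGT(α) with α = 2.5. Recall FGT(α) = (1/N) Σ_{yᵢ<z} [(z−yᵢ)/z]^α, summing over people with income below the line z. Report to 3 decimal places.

0.181

Incomes under z: €700, €750 (q = 2 of N = 6).
Shortfall ratios: (3350−700)/3350 = 0.7910; (3350−750)/3350 = 0.7761.
Raised to α = 2.5: 0.55655; 0.53067.
Sum = 1.087214; FGT(2.5) = 1.087214 / 6 = 0.181.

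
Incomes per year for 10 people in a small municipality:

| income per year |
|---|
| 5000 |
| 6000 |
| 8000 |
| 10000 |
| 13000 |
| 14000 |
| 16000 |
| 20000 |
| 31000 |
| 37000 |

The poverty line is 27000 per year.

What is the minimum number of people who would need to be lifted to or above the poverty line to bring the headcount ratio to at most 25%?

8 of the 10 people are poor, so H = 8/10 = 0.800.
A headcount ratio of at most 25% allows at most ⌊0.25 × 10⌋ = 2 poor people.
So at least 8 − 2 = 6 must be lifted.

6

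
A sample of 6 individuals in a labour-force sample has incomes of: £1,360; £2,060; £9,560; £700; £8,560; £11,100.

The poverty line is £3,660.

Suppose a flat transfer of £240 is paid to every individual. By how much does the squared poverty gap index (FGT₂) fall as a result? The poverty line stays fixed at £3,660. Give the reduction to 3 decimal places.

0.039

Before: below the line — £700, £1,360, £2,060; squared poverty gap index (FGT₂) = 0.20668.
After the £240 transfer: below the line — £940, £1,600, £2,300; squared poverty gap index (FGT₂) = 0.16786.
Reduction = 0.20668 − 0.16786 = 0.039.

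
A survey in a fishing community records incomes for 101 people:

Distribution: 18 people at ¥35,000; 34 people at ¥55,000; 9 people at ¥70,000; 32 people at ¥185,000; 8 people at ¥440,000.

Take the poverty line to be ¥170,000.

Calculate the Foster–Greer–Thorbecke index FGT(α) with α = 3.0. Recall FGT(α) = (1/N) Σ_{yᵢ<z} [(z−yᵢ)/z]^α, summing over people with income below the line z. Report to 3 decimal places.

0.212

Below z: 18×¥35,000, 34×¥55,000, 9×¥70,000 (q = 61 of N = 101).
Shortfall ratios: (170000−35000)/170000 = 0.7941 (×18); (170000−55000)/170000 = 0.6765 (×34); (170000−70000)/170000 = 0.5882 (×9).
Raised to α = 3.0: 0.50079 (×18); 0.30956 (×34); 0.20354 (×9).
Sum = 21.371158; FGT(3.0) = 21.371158 / 101 = 0.212.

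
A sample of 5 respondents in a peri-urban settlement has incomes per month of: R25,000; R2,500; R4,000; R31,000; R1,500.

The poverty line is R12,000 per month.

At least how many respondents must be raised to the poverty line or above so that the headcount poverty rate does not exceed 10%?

3

3 of the 5 respondents are poor, so H = 3/5 = 0.600.
A headcount ratio of at most 10% allows at most ⌊0.10 × 5⌋ = 0 poor respondents.
So at least 3 − 0 = 3 must be lifted.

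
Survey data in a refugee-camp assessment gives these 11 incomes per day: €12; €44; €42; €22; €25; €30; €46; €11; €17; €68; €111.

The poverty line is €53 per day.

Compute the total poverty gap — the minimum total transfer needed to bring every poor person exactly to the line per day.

Below z: €11, €12, €17, €22, €25, €30, €42, €44, €46 (q = 9 of N = 11).
Individual gaps: 53−11 = 42; 53−12 = 41; 53−17 = 36; 53−22 = 31; 53−25 = 28; 53−30 = 23; 53−42 = 11; 53−44 = 9; 53−46 = 7.
Aggregate gap = €228.

€228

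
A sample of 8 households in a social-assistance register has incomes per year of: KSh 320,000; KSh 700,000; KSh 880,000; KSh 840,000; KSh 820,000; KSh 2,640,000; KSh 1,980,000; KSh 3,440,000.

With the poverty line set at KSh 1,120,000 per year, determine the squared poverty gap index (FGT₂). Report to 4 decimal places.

Poor units: KSh 320,000, KSh 700,000, KSh 820,000, KSh 840,000, KSh 880,000 (q = 5 of N = 8).
Normalized shortfalls: (1120000−320000)/1120000 = 0.7143; (1120000−700000)/1120000 = 0.3750; (1120000−820000)/1120000 = 0.2679; (1120000−840000)/1120000 = 0.2500; (1120000−880000)/1120000 = 0.2143.
Squared: 0.5102; 0.1406; 0.0717; 0.0625; 0.0459.
Sum = 0.830995; P₂ = 0.830995 / 8 = 0.1039.

0.1039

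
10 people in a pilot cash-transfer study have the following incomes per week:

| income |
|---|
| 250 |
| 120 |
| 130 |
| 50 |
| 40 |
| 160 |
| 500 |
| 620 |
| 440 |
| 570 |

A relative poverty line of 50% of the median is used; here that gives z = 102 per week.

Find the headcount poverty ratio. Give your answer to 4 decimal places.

2 of the 10 people have income below 102.
H = 2/10 = 0.2000.

0.2000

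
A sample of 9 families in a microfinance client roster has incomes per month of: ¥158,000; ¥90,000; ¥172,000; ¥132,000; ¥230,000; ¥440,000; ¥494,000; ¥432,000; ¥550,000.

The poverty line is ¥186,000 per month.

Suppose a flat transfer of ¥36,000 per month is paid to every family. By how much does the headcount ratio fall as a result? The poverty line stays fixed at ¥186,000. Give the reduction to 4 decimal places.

0.2222

Before: below the line — ¥90,000, ¥132,000, ¥158,000, ¥172,000; headcount ratio = 0.444444.
After the ¥36,000 transfer: below the line — ¥126,000, ¥168,000; headcount ratio = 0.222222.
Reduction = 0.444444 − 0.222222 = 0.2222.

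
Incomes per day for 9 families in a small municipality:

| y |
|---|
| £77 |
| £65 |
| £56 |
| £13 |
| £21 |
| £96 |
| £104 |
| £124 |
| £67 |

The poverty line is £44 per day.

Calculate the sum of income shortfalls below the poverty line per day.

Below the line: £13, £21 (q = 2 of N = 9).
Individual gaps: 44−13 = 31; 44−21 = 23.
Aggregate gap = £54.

£54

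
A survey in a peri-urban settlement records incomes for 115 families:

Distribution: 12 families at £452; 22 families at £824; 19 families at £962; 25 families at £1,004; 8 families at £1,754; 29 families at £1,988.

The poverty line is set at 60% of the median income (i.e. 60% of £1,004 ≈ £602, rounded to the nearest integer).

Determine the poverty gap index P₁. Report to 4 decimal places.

Below z: 12×£452 (q = 12 of N = 115).
Relative gaps: (602−452)/602 = 0.2492 (×12).
Sum of shortfalls = 2.990033; P₁ averages over all N: 2.990033 / 115 = 0.0260.

0.0260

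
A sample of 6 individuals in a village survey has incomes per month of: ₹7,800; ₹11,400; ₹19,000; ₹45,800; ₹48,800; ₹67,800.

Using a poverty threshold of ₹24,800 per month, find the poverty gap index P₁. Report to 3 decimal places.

Poor units: ₹7,800, ₹11,400, ₹19,000 (q = 3 of N = 6).
Normalized shortfalls: (24800−7800)/24800 = 0.6855; (24800−11400)/24800 = 0.5403; (24800−19000)/24800 = 0.2339.
Σ = 1.459677. Dividing by the full population N = 6 gives P₁ = 0.243.

0.243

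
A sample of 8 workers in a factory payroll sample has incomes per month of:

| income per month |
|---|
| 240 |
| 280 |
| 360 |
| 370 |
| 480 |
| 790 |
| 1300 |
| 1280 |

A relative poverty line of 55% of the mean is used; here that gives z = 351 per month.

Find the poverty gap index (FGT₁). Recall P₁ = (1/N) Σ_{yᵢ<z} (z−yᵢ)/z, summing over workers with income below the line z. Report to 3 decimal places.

0.065

Poor units: 240, 280 (q = 2 of N = 8).
Relative gaps: (351−240)/351 = 0.3162; (351−280)/351 = 0.2023.
Σ = 0.518519. Dividing by the full population N = 8 gives P₁ = 0.065.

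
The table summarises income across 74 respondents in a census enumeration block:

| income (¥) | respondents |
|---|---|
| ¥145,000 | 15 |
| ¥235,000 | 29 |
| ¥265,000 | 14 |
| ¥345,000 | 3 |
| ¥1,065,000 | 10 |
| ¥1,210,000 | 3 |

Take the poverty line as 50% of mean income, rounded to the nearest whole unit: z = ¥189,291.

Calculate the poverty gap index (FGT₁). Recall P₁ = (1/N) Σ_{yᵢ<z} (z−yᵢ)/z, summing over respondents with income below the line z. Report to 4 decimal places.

Incomes under z: 15×¥145,000 (q = 15 of N = 74).
Shortfall ratios: (189291−145000)/189291 = 0.2340 (×15).
Sum of shortfalls = 3.509755; P₁ averages over all N: 3.509755 / 74 = 0.0474.

0.0474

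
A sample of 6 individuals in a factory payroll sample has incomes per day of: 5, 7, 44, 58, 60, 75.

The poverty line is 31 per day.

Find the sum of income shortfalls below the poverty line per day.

Incomes under z: 5, 7 (q = 2 of N = 6).
Individual gaps: 31−5 = 26; 31−7 = 24.
Aggregate gap = 50.

50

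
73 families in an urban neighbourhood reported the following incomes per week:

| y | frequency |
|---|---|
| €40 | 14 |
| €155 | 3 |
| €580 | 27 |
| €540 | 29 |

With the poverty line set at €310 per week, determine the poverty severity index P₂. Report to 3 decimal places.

Below the line: 14×€40, 3×€155 (q = 17 of N = 73).
Relative gaps: (310−40)/310 = 0.8710 (×14); (310−155)/310 = 0.5000 (×3).
Squared: 0.7586 (×14); 0.2500 (×3).
Sum = 11.370187; P₂ = 11.370187 / 73 = 0.156.

0.156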